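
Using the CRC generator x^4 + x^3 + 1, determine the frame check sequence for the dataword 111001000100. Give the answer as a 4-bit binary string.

1110

Append 4 zeros: 1110010001000000. Divide by 11001 (XOR where the leading bit is 1):
  pos 0: 11100 XOR 11001 = 00101
  pos 2: 10110 XOR 11001 = 01111
  pos 3: 11110 XOR 11001 = 00111
  pos 5: 11101 XOR 11001 = 00100
  pos 7: 10000 XOR 11001 = 01001
  pos 8: 10010 XOR 11001 = 01011
  pos 9: 10110 XOR 11001 = 01111
  pos 10: 11110 XOR 11001 = 00111
Remainder (last 4 bits) = 1110. This is the CRC / FCS.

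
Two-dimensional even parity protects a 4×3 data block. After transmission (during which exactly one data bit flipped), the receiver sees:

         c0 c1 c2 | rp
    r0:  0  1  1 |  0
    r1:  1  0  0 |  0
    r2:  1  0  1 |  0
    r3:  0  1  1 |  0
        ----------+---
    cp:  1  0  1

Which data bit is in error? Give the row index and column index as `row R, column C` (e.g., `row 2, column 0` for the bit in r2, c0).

row 1, column 0

Recompute each row's even parity and compare to rp:
  r0: data parity 0, sent rp 0 → ok
  r1: data parity 1, sent rp 0 → mismatch
  r2: data parity 0, sent rp 0 → ok
  r3: data parity 0, sent rp 0 → ok
Recompute each column's even parity and compare to cp:
  c0: data parity 0, sent cp 1 → mismatch
  c1: data parity 0, sent cp 0 → ok
  c2: data parity 1, sent cp 1 → ok
Exactly one row (r1) and one column (c0) fail → the flipped bit is at their intersection.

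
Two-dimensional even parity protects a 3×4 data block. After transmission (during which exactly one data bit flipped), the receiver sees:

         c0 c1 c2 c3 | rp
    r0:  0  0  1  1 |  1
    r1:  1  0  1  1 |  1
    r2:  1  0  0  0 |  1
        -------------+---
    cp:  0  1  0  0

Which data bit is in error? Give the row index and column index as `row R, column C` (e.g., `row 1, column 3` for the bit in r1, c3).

row 0, column 1

Recompute each row's even parity and compare to rp:
  r0: data parity 0, sent rp 1 → mismatch
  r1: data parity 1, sent rp 1 → ok
  r2: data parity 1, sent rp 1 → ok
Recompute each column's even parity and compare to cp:
  c0: data parity 0, sent cp 0 → ok
  c1: data parity 0, sent cp 1 → mismatch
  c2: data parity 0, sent cp 0 → ok
  c3: data parity 0, sent cp 0 → ok
Exactly one row (r0) and one column (c1) fail → the flipped bit is at their intersection.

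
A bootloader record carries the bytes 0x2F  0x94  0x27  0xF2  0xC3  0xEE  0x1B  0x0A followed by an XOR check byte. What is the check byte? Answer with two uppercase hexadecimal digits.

52

XOR the bytes together:
  start with 0x2F
  0x2F ⊕ 0x94 = 0xBB
  0xBB ⊕ 0x27 = 0x9C
  0x9C ⊕ 0xF2 = 0x6E
  0x6E ⊕ 0xC3 = 0xAD
  0xAD ⊕ 0xEE = 0x43
  0x43 ⊕ 0x1B = 0x58
  0x58 ⊕ 0x0A = 0x52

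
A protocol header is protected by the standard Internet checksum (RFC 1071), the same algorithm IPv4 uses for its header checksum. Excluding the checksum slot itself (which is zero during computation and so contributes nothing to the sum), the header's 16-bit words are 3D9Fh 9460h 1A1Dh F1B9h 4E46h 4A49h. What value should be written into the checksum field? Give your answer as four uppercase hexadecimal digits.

One's-complement addition (fold any carry out of bit 15 back into bit 0):
  0x3D9F + 0x9460 = 0x0D1FF
  0xD1FF + 0x1A1D = 0x0EC1C
  0xEC1C + 0xF1B9 = 0x1DDD5 → wrap carry → 0xDDD6
  0xDDD6 + 0x4E46 = 0x12C1C → wrap carry → 0x2C1D
  0x2C1D + 0x4A49 = 0x07666
One's-complement sum = 0x7666.
Checksum = ~0x7666 & 0xFFFF = 0x8999.

8999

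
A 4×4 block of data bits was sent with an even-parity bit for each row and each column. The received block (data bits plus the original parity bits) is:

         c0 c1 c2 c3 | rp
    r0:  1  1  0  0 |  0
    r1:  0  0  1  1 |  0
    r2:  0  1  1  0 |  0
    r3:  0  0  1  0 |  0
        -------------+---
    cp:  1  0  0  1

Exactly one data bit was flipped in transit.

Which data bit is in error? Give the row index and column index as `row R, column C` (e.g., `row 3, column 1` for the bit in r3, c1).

row 3, column 2

Recompute each row's even parity and compare to rp:
  r0: data parity 0, sent rp 0 → ok
  r1: data parity 0, sent rp 0 → ok
  r2: data parity 0, sent rp 0 → ok
  r3: data parity 1, sent rp 0 → mismatch
Recompute each column's even parity and compare to cp:
  c0: data parity 1, sent cp 1 → ok
  c1: data parity 0, sent cp 0 → ok
  c2: data parity 1, sent cp 0 → mismatch
  c3: data parity 1, sent cp 1 → ok
Exactly one row (r3) and one column (c2) fail → the flipped bit is at their intersection.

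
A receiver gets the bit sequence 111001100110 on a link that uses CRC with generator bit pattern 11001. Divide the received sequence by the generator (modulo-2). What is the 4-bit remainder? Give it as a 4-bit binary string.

Modulo-2 division of 111001100110 by 11001:
  pos 0: 11100 XOR 11001 = 00101
  pos 2: 10111 XOR 11001 = 01110
  pos 3: 11100 XOR 11001 = 00101
  pos 5: 10101 XOR 11001 = 01100
  pos 6: 11001 XOR 11001 = 00000
Remainder = 0000 (zero — the frame passes the CRC check).

0000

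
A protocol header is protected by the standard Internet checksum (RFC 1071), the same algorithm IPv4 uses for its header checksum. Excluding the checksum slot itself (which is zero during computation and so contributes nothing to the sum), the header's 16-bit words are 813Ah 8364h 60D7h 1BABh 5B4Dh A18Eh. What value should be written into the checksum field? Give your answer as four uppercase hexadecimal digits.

One's-complement addition (fold any carry out of bit 15 back into bit 0):
  0x813A + 0x8364 = 0x1049E → wrap carry → 0x049F
  0x049F + 0x60D7 = 0x06576
  0x6576 + 0x1BAB = 0x08121
  0x8121 + 0x5B4D = 0x0DC6E
  0xDC6E + 0xA18E = 0x17DFC → wrap carry → 0x7DFD
One's-complement sum = 0x7DFD.
Checksum = ~0x7DFD & 0xFFFF = 0x8202.

8202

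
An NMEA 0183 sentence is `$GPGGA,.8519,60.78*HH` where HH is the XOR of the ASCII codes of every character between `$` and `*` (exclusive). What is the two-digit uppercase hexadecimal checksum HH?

5A

XOR the ASCII codes of the payload characters:
  'G' = 0x47 → acc = 0x47
  'P' = 0x50 → acc = 0x17
  'G' = 0x47 → acc = 0x50
  'G' = 0x47 → acc = 0x17
  'A' = 0x41 → acc = 0x56
  ',' = 0x2C → acc = 0x7A
  '.' = 0x2E → acc = 0x54
  '8' = 0x38 → acc = 0x6C
  '5' = 0x35 → acc = 0x59
  '1' = 0x31 → acc = 0x68
  '9' = 0x39 → acc = 0x51
  ',' = 0x2C → acc = 0x7D
  '6' = 0x36 → acc = 0x4B
  '0' = 0x30 → acc = 0x7B
  '.' = 0x2E → acc = 0x55
  '7' = 0x37 → acc = 0x62
  '8' = 0x38 → acc = 0x5A
Checksum = 0x5A.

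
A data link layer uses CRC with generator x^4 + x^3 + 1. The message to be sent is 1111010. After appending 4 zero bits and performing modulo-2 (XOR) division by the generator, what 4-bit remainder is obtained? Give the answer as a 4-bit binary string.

1101

Append 4 zeros: 11110100000. Divide by 11001 (XOR where the leading bit is 1):
  pos 0: 11110 XOR 11001 = 00111
  pos 2: 11110 XOR 11001 = 00111
  pos 4: 11100 XOR 11001 = 00101
  pos 6: 10100 XOR 11001 = 01101
Remainder (last 4 bits) = 1101. This is the CRC / FCS.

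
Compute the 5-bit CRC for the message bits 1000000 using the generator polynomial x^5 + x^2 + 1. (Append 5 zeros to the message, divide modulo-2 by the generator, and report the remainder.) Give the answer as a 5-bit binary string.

00111

Append 5 zeros: 100000000000. Divide by 100101 (XOR where the leading bit is 1):
  pos 0: 100000 XOR 100101 = 000101
  pos 3: 101000 XOR 100101 = 001101
  pos 5: 110100 XOR 100101 = 010001
  pos 6: 100010 XOR 100101 = 000111
Remainder (last 5 bits) = 00111. This is the CRC / FCS.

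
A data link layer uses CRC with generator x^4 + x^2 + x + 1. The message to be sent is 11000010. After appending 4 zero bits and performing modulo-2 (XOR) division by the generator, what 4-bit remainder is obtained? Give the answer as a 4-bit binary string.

0001

Append 4 zeros: 110000100000. Divide by 10111 (XOR where the leading bit is 1):
  pos 0: 11000 XOR 10111 = 01111
  pos 1: 11110 XOR 10111 = 01001
  pos 2: 10011 XOR 10111 = 00100
  pos 4: 10000 XOR 10111 = 00111
  pos 6: 11100 XOR 10111 = 01011
  pos 7: 10110 XOR 10111 = 00001
Remainder (last 4 bits) = 0001. This is the CRC / FCS.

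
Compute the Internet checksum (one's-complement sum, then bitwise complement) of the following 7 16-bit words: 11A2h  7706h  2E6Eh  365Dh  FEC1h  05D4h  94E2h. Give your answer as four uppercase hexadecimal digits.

7913

One's-complement addition (fold any carry out of bit 15 back into bit 0):
  0x11A2 + 0x7706 = 0x088A8
  0x88A8 + 0x2E6E = 0x0B716
  0xB716 + 0x365D = 0x0ED73
  0xED73 + 0xFEC1 = 0x1EC34 → wrap carry → 0xEC35
  0xEC35 + 0x05D4 = 0x0F209
  0xF209 + 0x94E2 = 0x186EB → wrap carry → 0x86EC
One's-complement sum = 0x86EC.
Checksum = ~0x86EC & 0xFFFF = 0x7913.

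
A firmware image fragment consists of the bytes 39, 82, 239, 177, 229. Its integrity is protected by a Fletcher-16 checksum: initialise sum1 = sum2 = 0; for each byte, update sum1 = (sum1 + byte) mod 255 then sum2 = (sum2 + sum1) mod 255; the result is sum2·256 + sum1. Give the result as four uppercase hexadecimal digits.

Running sums (mod 255):
  after byte 0 (39): sum1=39, sum2=39
  after byte 1 (82): sum1=121, sum2=160
  after byte 2 (239): sum1=105, sum2=10
  after byte 3 (177): sum1=27, sum2=37
  after byte 4 (229): sum1=1, sum2=38
Checksum = sum2·256 + sum1 = 38·256 + 1 = 9729 = 0x2601.

2601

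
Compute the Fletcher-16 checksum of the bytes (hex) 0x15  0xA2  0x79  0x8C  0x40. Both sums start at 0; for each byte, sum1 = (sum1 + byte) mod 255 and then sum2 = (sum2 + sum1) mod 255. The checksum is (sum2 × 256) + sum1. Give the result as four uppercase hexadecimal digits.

B9FD

Running sums (mod 255):
  after byte 0 (0x15): sum1=21, sum2=21
  after byte 1 (0xA2): sum1=183, sum2=204
  after byte 2 (0x79): sum1=49, sum2=253
  after byte 3 (0x8C): sum1=189, sum2=187
  after byte 4 (0x40): sum1=253, sum2=185
Checksum = sum2·256 + sum1 = 185·256 + 253 = 47613 = 0xB9FD.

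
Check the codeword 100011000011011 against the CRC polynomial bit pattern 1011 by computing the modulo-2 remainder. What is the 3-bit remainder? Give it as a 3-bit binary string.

000

Modulo-2 division of 100011000011011 by 1011:
  pos 0: 1000 XOR 1011 = 0011
  pos 2: 1111 XOR 1011 = 0100
  pos 3: 1000 XOR 1011 = 0011
  pos 5: 1100 XOR 1011 = 0111
  pos 6: 1110 XOR 1011 = 0101
  pos 7: 1011 XOR 1011 = 0000
  pos 11: 1011 XOR 1011 = 0000
Remainder = 000 (zero — the frame passes the CRC check).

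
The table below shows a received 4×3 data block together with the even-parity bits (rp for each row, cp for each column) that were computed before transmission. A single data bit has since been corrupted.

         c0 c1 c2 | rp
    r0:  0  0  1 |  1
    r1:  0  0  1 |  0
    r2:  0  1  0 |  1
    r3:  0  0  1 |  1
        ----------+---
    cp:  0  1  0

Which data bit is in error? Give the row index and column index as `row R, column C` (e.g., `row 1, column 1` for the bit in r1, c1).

Recompute each row's even parity and compare to rp:
  r0: data parity 1, sent rp 1 → ok
  r1: data parity 1, sent rp 0 → mismatch
  r2: data parity 1, sent rp 1 → ok
  r3: data parity 1, sent rp 1 → ok
Recompute each column's even parity and compare to cp:
  c0: data parity 0, sent cp 0 → ok
  c1: data parity 1, sent cp 1 → ok
  c2: data parity 1, sent cp 0 → mismatch
Exactly one row (r1) and one column (c2) fail → the flipped bit is at their intersection.

row 1, column 2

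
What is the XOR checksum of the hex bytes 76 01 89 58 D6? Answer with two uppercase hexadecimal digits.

XOR the bytes together:
  start with 0x76
  0x76 ⊕ 0x01 = 0x77
  0x77 ⊕ 0x89 = 0xFE
  0xFE ⊕ 0x58 = 0xA6
  0xA6 ⊕ 0xD6 = 0x70

70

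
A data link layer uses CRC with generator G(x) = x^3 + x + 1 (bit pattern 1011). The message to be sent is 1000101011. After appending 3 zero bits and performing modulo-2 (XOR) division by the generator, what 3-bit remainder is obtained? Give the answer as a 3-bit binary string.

Append 3 zeros: 1000101011000. Divide by 1011 (XOR where the leading bit is 1):
  pos 0: 1000 XOR 1011 = 0011
  pos 2: 1110 XOR 1011 = 0101
  pos 3: 1011 XOR 1011 = 0000
  pos 8: 1100 XOR 1011 = 0111
  pos 9: 1110 XOR 1011 = 0101
Remainder (last 3 bits) = 101. This is the CRC / FCS.

101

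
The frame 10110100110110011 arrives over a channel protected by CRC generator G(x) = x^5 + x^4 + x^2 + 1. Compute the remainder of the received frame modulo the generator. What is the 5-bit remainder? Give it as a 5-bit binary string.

Modulo-2 division of 10110100110110011 by 110101:
  pos 0: 101101 XOR 110101 = 011000
  pos 1: 110000 XOR 110101 = 000101
  pos 4: 101011 XOR 110101 = 011110
  pos 5: 111100 XOR 110101 = 001001
  pos 7: 100111 XOR 110101 = 010010
  pos 8: 100100 XOR 110101 = 010001
  pos 9: 100010 XOR 110101 = 010111
  pos 10: 101111 XOR 110101 = 011010
  pos 11: 110101 XOR 110101 = 000000
Remainder = 00000 (zero — the frame passes the CRC check).

00000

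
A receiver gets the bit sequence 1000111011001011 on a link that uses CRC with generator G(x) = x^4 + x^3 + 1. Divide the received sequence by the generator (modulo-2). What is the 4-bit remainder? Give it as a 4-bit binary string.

Modulo-2 division of 1000111011001011 by 11001:
  pos 0: 10001 XOR 11001 = 01000
  pos 1: 10001 XOR 11001 = 01000
  pos 2: 10001 XOR 11001 = 01000
  pos 3: 10000 XOR 11001 = 01001
  pos 4: 10011 XOR 11001 = 01010
  pos 5: 10101 XOR 11001 = 01100
  pos 6: 11000 XOR 11001 = 00001
  pos 10: 10101 XOR 11001 = 01100
  pos 11: 11001 XOR 11001 = 00000
Remainder = 0000 (zero — the frame passes the CRC check).

0000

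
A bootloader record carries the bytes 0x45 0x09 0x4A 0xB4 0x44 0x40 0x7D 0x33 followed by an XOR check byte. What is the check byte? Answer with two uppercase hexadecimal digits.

F8

XOR the bytes together:
  start with 0x45
  0x45 ⊕ 0x09 = 0x4C
  0x4C ⊕ 0x4A = 0x06
  0x06 ⊕ 0xB4 = 0xB2
  0xB2 ⊕ 0x44 = 0xF6
  0xF6 ⊕ 0x40 = 0xB6
  0xB6 ⊕ 0x7D = 0xCB
  0xCB ⊕ 0x33 = 0xF8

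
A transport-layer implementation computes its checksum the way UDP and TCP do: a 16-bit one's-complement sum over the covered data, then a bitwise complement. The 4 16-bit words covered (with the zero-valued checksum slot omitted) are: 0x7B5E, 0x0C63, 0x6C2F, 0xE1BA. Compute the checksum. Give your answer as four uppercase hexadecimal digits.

2A54

One's-complement addition (fold any carry out of bit 15 back into bit 0):
  0x7B5E + 0x0C63 = 0x087C1
  0x87C1 + 0x6C2F = 0x0F3F0
  0xF3F0 + 0xE1BA = 0x1D5AA → wrap carry → 0xD5AB
One's-complement sum = 0xD5AB.
Checksum = ~0xD5AB & 0xFFFF = 0x2A54.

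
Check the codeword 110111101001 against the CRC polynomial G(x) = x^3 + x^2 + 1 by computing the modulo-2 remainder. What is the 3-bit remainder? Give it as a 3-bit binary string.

Modulo-2 division of 110111101001 by 1101:
  pos 0: 1101 XOR 1101 = 0000
  pos 4: 1110 XOR 1101 = 0011
  pos 6: 1110 XOR 1101 = 0011
  pos 8: 1101 XOR 1101 = 0000
Remainder = 000 (zero — the frame passes the CRC check).

000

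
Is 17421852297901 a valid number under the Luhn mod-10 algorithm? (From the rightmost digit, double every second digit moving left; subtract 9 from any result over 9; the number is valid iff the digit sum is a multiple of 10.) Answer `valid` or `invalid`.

valid

From the right, keep odd positions and double even positions (subtract 9 from any doubled value over 9):
  doubled (positions 2,4,...): 0 5 4 1 2 8 2 → sum 22
  kept (positions 1,3,...): 1 9 9 2 8 2 7 → sum 38
Total = 60.
60 mod 10 = 0, so the number is valid.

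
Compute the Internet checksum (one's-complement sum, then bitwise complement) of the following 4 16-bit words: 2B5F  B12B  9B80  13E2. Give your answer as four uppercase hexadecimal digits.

7412

One's-complement addition (fold any carry out of bit 15 back into bit 0):
  0x2B5F + 0xB12B = 0x0DC8A
  0xDC8A + 0x9B80 = 0x1780A → wrap carry → 0x780B
  0x780B + 0x13E2 = 0x08BED
One's-complement sum = 0x8BED.
Checksum = ~0x8BED & 0xFFFF = 0x7412.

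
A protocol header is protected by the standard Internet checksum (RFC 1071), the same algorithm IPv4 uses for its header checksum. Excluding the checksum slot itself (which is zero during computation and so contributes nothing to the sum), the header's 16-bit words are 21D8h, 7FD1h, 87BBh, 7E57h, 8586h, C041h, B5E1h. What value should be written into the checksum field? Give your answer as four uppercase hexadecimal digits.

5C99

One's-complement addition (fold any carry out of bit 15 back into bit 0):
  0x21D8 + 0x7FD1 = 0x0A1A9
  0xA1A9 + 0x87BB = 0x12964 → wrap carry → 0x2965
  0x2965 + 0x7E57 = 0x0A7BC
  0xA7BC + 0x8586 = 0x12D42 → wrap carry → 0x2D43
  0x2D43 + 0xC041 = 0x0ED84
  0xED84 + 0xB5E1 = 0x1A365 → wrap carry → 0xA366
One's-complement sum = 0xA366.
Checksum = ~0xA366 & 0xFFFF = 0x5C99.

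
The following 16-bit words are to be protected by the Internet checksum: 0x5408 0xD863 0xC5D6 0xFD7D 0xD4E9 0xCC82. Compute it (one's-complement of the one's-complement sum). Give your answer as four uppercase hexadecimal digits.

6ED2

One's-complement addition (fold any carry out of bit 15 back into bit 0):
  0x5408 + 0xD863 = 0x12C6B → wrap carry → 0x2C6C
  0x2C6C + 0xC5D6 = 0x0F242
  0xF242 + 0xFD7D = 0x1EFBF → wrap carry → 0xEFC0
  0xEFC0 + 0xD4E9 = 0x1C4A9 → wrap carry → 0xC4AA
  0xC4AA + 0xCC82 = 0x1912C → wrap carry → 0x912D
One's-complement sum = 0x912D.
Checksum = ~0x912D & 0xFFFF = 0x6ED2.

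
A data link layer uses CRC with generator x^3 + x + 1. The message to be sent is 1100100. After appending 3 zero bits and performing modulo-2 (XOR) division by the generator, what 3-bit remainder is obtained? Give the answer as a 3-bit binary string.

001

Append 3 zeros: 1100100000. Divide by 1011 (XOR where the leading bit is 1):
  pos 0: 1100 XOR 1011 = 0111
  pos 1: 1111 XOR 1011 = 0100
  pos 2: 1000 XOR 1011 = 0011
  pos 4: 1100 XOR 1011 = 0111
  pos 5: 1110 XOR 1011 = 0101
  pos 6: 1010 XOR 1011 = 0001
Remainder (last 3 bits) = 001. This is the CRC / FCS.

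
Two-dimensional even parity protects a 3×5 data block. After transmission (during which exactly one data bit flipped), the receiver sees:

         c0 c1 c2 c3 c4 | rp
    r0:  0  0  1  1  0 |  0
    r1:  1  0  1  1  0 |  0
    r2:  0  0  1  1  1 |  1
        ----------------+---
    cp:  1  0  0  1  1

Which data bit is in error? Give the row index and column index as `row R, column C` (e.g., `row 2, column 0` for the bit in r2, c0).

Recompute each row's even parity and compare to rp:
  r0: data parity 0, sent rp 0 → ok
  r1: data parity 1, sent rp 0 → mismatch
  r2: data parity 1, sent rp 1 → ok
Recompute each column's even parity and compare to cp:
  c0: data parity 1, sent cp 1 → ok
  c1: data parity 0, sent cp 0 → ok
  c2: data parity 1, sent cp 0 → mismatch
  c3: data parity 1, sent cp 1 → ok
  c4: data parity 1, sent cp 1 → ok
Exactly one row (r1) and one column (c2) fail → the flipped bit is at their intersection.

row 1, column 2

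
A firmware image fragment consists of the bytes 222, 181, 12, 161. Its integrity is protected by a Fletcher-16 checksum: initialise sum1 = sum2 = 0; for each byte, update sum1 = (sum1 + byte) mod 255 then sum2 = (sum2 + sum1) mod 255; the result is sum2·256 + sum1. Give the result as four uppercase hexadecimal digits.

5642

Running sums (mod 255):
  after byte 0 (222): sum1=222, sum2=222
  after byte 1 (181): sum1=148, sum2=115
  after byte 2 (12): sum1=160, sum2=20
  after byte 3 (161): sum1=66, sum2=86
Checksum = sum2·256 + sum1 = 86·256 + 66 = 22082 = 0x5642.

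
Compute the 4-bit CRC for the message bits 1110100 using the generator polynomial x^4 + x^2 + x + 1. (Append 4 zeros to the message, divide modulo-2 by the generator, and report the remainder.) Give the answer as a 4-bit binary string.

Append 4 zeros: 11101000000. Divide by 10111 (XOR where the leading bit is 1):
  pos 0: 11101 XOR 10111 = 01010
  pos 1: 10100 XOR 10111 = 00011
  pos 4: 11000 XOR 10111 = 01111
  pos 5: 11110 XOR 10111 = 01001
  pos 6: 10010 XOR 10111 = 00101
Remainder (last 4 bits) = 0101. This is the CRC / FCS.

0101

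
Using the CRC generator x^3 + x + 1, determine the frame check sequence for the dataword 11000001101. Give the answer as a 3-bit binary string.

011

Append 3 zeros: 11000001101000. Divide by 1011 (XOR where the leading bit is 1):
  pos 0: 1100 XOR 1011 = 0111
  pos 1: 1110 XOR 1011 = 0101
  pos 2: 1010 XOR 1011 = 0001
  pos 5: 1011 XOR 1011 = 0000
  pos 10: 1000 XOR 1011 = 0011
Remainder (last 3 bits) = 011. This is the CRC / FCS.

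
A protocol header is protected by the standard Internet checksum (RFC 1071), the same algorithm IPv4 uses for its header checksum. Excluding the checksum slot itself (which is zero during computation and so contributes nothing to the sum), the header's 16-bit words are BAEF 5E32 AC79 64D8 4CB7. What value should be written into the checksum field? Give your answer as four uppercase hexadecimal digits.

One's-complement addition (fold any carry out of bit 15 back into bit 0):
  0xBAEF + 0x5E32 = 0x11921 → wrap carry → 0x1922
  0x1922 + 0xAC79 = 0x0C59B
  0xC59B + 0x64D8 = 0x12A73 → wrap carry → 0x2A74
  0x2A74 + 0x4CB7 = 0x0772B
One's-complement sum = 0x772B.
Checksum = ~0x772B & 0xFFFF = 0x88D4.

88D4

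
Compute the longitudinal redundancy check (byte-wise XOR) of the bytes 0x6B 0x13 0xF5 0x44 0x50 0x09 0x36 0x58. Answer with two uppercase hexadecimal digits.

FE

XOR the bytes together:
  start with 0x6B
  0x6B ⊕ 0x13 = 0x78
  0x78 ⊕ 0xF5 = 0x8D
  0x8D ⊕ 0x44 = 0xC9
  0xC9 ⊕ 0x50 = 0x99
  0x99 ⊕ 0x09 = 0x90
  0x90 ⊕ 0x36 = 0xA6
  0xA6 ⊕ 0x58 = 0xFE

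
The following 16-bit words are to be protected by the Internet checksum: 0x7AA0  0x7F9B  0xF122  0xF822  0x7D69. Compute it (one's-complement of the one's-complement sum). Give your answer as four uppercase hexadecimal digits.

9F14

One's-complement addition (fold any carry out of bit 15 back into bit 0):
  0x7AA0 + 0x7F9B = 0x0FA3B
  0xFA3B + 0xF122 = 0x1EB5D → wrap carry → 0xEB5E
  0xEB5E + 0xF822 = 0x1E380 → wrap carry → 0xE381
  0xE381 + 0x7D69 = 0x160EA → wrap carry → 0x60EB
One's-complement sum = 0x60EB.
Checksum = ~0x60EB & 0xFFFF = 0x9F14.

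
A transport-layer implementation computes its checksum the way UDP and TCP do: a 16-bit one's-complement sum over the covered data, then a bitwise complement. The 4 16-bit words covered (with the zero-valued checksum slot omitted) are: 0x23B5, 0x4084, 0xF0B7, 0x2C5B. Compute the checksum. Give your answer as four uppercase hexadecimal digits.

7EB3

One's-complement addition (fold any carry out of bit 15 back into bit 0):
  0x23B5 + 0x4084 = 0x06439
  0x6439 + 0xF0B7 = 0x154F0 → wrap carry → 0x54F1
  0x54F1 + 0x2C5B = 0x0814C
One's-complement sum = 0x814C.
Checksum = ~0x814C & 0xFFFF = 0x7EB3.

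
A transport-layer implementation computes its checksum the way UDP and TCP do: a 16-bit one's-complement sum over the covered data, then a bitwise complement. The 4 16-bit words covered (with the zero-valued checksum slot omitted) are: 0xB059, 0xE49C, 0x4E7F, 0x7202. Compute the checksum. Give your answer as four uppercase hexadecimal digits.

One's-complement addition (fold any carry out of bit 15 back into bit 0):
  0xB059 + 0xE49C = 0x194F5 → wrap carry → 0x94F6
  0x94F6 + 0x4E7F = 0x0E375
  0xE375 + 0x7202 = 0x15577 → wrap carry → 0x5578
One's-complement sum = 0x5578.
Checksum = ~0x5578 & 0xFFFF = 0xAA87.

AA87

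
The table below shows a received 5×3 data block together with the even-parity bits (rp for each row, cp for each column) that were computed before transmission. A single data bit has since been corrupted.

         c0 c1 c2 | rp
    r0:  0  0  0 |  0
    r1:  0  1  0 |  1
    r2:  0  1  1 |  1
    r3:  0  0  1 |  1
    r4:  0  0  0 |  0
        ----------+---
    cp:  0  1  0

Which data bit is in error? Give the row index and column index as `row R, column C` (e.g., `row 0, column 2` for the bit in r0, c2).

Recompute each row's even parity and compare to rp:
  r0: data parity 0, sent rp 0 → ok
  r1: data parity 1, sent rp 1 → ok
  r2: data parity 0, sent rp 1 → mismatch
  r3: data parity 1, sent rp 1 → ok
  r4: data parity 0, sent rp 0 → ok
Recompute each column's even parity and compare to cp:
  c0: data parity 0, sent cp 0 → ok
  c1: data parity 0, sent cp 1 → mismatch
  c2: data parity 0, sent cp 0 → ok
Exactly one row (r2) and one column (c1) fail → the flipped bit is at their intersection.

row 2, column 1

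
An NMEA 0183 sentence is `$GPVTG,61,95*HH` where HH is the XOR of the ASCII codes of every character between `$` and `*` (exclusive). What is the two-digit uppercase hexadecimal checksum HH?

59

XOR the ASCII codes of the payload characters:
  'G' = 0x47 → acc = 0x47
  'P' = 0x50 → acc = 0x17
  'V' = 0x56 → acc = 0x41
  'T' = 0x54 → acc = 0x15
  'G' = 0x47 → acc = 0x52
  ',' = 0x2C → acc = 0x7E
  '6' = 0x36 → acc = 0x48
  '1' = 0x31 → acc = 0x79
  ',' = 0x2C → acc = 0x55
  '9' = 0x39 → acc = 0x6C
  '5' = 0x35 → acc = 0x59
Checksum = 0x59.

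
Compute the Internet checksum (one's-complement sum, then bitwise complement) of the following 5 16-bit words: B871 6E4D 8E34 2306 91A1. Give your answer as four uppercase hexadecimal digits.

One's-complement addition (fold any carry out of bit 15 back into bit 0):
  0xB871 + 0x6E4D = 0x126BE → wrap carry → 0x26BF
  0x26BF + 0x8E34 = 0x0B4F3
  0xB4F3 + 0x2306 = 0x0D7F9
  0xD7F9 + 0x91A1 = 0x1699A → wrap carry → 0x699B
One's-complement sum = 0x699B.
Checksum = ~0x699B & 0xFFFF = 0x9664.

9664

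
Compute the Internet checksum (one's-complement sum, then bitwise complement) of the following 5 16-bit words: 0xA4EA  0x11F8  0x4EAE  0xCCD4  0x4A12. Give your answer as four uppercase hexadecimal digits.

One's-complement addition (fold any carry out of bit 15 back into bit 0):
  0xA4EA + 0x11F8 = 0x0B6E2
  0xB6E2 + 0x4EAE = 0x10590 → wrap carry → 0x0591
  0x0591 + 0xCCD4 = 0x0D265
  0xD265 + 0x4A12 = 0x11C77 → wrap carry → 0x1C78
One's-complement sum = 0x1C78.
Checksum = ~0x1C78 & 0xFFFF = 0xE387.

E387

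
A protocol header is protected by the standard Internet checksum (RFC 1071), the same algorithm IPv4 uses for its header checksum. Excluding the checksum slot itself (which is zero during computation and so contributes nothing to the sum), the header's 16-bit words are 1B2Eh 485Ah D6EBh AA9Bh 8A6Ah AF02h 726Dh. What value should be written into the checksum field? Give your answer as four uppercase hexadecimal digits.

6F15

One's-complement addition (fold any carry out of bit 15 back into bit 0):
  0x1B2E + 0x485A = 0x06388
  0x6388 + 0xD6EB = 0x13A73 → wrap carry → 0x3A74
  0x3A74 + 0xAA9B = 0x0E50F
  0xE50F + 0x8A6A = 0x16F79 → wrap carry → 0x6F7A
  0x6F7A + 0xAF02 = 0x11E7C → wrap carry → 0x1E7D
  0x1E7D + 0x726D = 0x090EA
One's-complement sum = 0x90EA.
Checksum = ~0x90EA & 0xFFFF = 0x6F15.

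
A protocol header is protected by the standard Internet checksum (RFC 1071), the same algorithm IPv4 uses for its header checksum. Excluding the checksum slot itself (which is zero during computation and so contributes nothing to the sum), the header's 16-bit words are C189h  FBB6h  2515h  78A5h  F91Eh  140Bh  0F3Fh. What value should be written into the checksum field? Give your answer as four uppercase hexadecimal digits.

One's-complement addition (fold any carry out of bit 15 back into bit 0):
  0xC189 + 0xFBB6 = 0x1BD3F → wrap carry → 0xBD40
  0xBD40 + 0x2515 = 0x0E255
  0xE255 + 0x78A5 = 0x15AFA → wrap carry → 0x5AFB
  0x5AFB + 0xF91E = 0x15419 → wrap carry → 0x541A
  0x541A + 0x140B = 0x06825
  0x6825 + 0x0F3F = 0x07764
One's-complement sum = 0x7764.
Checksum = ~0x7764 & 0xFFFF = 0x889B.

889B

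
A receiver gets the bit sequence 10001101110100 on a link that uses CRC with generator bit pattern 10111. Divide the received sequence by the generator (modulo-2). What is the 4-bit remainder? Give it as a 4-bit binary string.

1011

Modulo-2 division of 10001101110100 by 10111:
  pos 0: 10001 XOR 10111 = 00110
  pos 2: 11010 XOR 10111 = 01101
  pos 3: 11011 XOR 10111 = 01100
  pos 4: 11001 XOR 10111 = 01110
  pos 5: 11101 XOR 10111 = 01010
  pos 6: 10100 XOR 10111 = 00011
  pos 9: 11100 XOR 10111 = 01011
Remainder = 1011 (nonzero — an error is detected).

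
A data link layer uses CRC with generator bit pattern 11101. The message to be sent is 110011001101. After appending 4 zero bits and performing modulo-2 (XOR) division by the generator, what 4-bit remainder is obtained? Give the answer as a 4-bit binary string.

0100

Append 4 zeros: 1100110011010000. Divide by 11101 (XOR where the leading bit is 1):
  pos 0: 11001 XOR 11101 = 00100
  pos 2: 10010 XOR 11101 = 01111
  pos 3: 11110 XOR 11101 = 00011
  pos 6: 11110 XOR 11101 = 00011
  pos 9: 11100 XOR 11101 = 00001
Remainder (last 4 bits) = 0100. This is the CRC / FCS.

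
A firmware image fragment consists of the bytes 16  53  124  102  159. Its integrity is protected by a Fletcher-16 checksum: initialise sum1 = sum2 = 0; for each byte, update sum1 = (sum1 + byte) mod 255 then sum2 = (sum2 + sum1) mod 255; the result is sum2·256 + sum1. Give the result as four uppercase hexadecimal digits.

07C7

Running sums (mod 255):
  after byte 0 (16): sum1=16, sum2=16
  after byte 1 (53): sum1=69, sum2=85
  after byte 2 (124): sum1=193, sum2=23
  after byte 3 (102): sum1=40, sum2=63
  after byte 4 (159): sum1=199, sum2=7
Checksum = sum2·256 + sum1 = 7·256 + 199 = 1991 = 0x07C7.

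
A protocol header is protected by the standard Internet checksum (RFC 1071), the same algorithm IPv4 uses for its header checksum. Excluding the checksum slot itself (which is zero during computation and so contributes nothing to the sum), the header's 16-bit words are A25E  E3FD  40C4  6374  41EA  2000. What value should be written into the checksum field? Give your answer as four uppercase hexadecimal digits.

7380

One's-complement addition (fold any carry out of bit 15 back into bit 0):
  0xA25E + 0xE3FD = 0x1865B → wrap carry → 0x865C
  0x865C + 0x40C4 = 0x0C720
  0xC720 + 0x6374 = 0x12A94 → wrap carry → 0x2A95
  0x2A95 + 0x41EA = 0x06C7F
  0x6C7F + 0x2000 = 0x08C7F
One's-complement sum = 0x8C7F.
Checksum = ~0x8C7F & 0xFFFF = 0x7380.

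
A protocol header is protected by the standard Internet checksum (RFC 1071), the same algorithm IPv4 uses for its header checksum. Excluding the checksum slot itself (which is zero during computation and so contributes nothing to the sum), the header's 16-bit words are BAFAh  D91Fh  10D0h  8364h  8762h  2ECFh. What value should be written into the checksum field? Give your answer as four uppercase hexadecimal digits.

217F

One's-complement addition (fold any carry out of bit 15 back into bit 0):
  0xBAFA + 0xD91F = 0x19419 → wrap carry → 0x941A
  0x941A + 0x10D0 = 0x0A4EA
  0xA4EA + 0x8364 = 0x1284E → wrap carry → 0x284F
  0x284F + 0x8762 = 0x0AFB1
  0xAFB1 + 0x2ECF = 0x0DE80
One's-complement sum = 0xDE80.
Checksum = ~0xDE80 & 0xFFFF = 0x217F.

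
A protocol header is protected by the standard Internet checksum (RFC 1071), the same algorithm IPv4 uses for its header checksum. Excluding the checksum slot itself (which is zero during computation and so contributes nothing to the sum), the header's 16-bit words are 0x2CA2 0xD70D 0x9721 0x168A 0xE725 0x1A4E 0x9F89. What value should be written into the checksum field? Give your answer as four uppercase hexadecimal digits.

One's-complement addition (fold any carry out of bit 15 back into bit 0):
  0x2CA2 + 0xD70D = 0x103AF → wrap carry → 0x03B0
  0x03B0 + 0x9721 = 0x09AD1
  0x9AD1 + 0x168A = 0x0B15B
  0xB15B + 0xE725 = 0x19880 → wrap carry → 0x9881
  0x9881 + 0x1A4E = 0x0B2CF
  0xB2CF + 0x9F89 = 0x15258 → wrap carry → 0x5259
One's-complement sum = 0x5259.
Checksum = ~0x5259 & 0xFFFF = 0xADA6.

ADA6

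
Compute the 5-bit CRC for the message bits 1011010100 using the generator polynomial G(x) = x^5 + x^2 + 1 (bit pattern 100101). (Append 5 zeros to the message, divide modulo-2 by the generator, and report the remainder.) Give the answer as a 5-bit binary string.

Append 5 zeros: 101101010000000. Divide by 100101 (XOR where the leading bit is 1):
  pos 0: 101101 XOR 100101 = 001000
  pos 2: 100001 XOR 100101 = 000100
  pos 5: 100000 XOR 100101 = 000101
  pos 8: 101000 XOR 100101 = 001101
Remainder (last 5 bits) = 11010. This is the CRC / FCS.

11010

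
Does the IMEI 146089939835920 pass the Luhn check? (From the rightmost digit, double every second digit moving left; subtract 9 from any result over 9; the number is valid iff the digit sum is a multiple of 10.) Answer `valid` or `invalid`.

valid

From the right, keep odd positions and double even positions (subtract 9 from any doubled value over 9):
  doubled (positions 2,4,...): 4 1 7 6 9 0 8 → sum 35
  kept (positions 1,3,...): 0 9 3 9 9 8 6 1 → sum 45
Total = 80.
80 mod 10 = 0, so the number is valid.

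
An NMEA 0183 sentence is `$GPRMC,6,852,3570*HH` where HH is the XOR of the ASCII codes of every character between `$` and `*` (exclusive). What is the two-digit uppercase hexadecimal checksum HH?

6F

XOR the ASCII codes of the payload characters:
  'G' = 0x47 → acc = 0x47
  'P' = 0x50 → acc = 0x17
  'R' = 0x52 → acc = 0x45
  'M' = 0x4D → acc = 0x08
  'C' = 0x43 → acc = 0x4B
  ',' = 0x2C → acc = 0x67
  '6' = 0x36 → acc = 0x51
  ',' = 0x2C → acc = 0x7D
  '8' = 0x38 → acc = 0x45
  '5' = 0x35 → acc = 0x70
  '2' = 0x32 → acc = 0x42
  ',' = 0x2C → acc = 0x6E
  '3' = 0x33 → acc = 0x5D
  '5' = 0x35 → acc = 0x68
  '7' = 0x37 → acc = 0x5F
  '0' = 0x30 → acc = 0x6F
Checksum = 0x6F.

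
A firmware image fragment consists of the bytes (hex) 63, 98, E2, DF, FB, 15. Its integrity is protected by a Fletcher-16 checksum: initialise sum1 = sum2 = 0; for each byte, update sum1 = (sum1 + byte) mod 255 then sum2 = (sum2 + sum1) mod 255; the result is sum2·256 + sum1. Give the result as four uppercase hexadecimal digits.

Running sums (mod 255):
  after byte 0 (63): sum1=99, sum2=99
  after byte 1 (98): sum1=251, sum2=95
  after byte 2 (E2): sum1=222, sum2=62
  after byte 3 (DF): sum1=190, sum2=252
  after byte 4 (FB): sum1=186, sum2=183
  after byte 5 (15): sum1=207, sum2=135
Checksum = sum2·256 + sum1 = 135·256 + 207 = 34767 = 0x87CF.

87CF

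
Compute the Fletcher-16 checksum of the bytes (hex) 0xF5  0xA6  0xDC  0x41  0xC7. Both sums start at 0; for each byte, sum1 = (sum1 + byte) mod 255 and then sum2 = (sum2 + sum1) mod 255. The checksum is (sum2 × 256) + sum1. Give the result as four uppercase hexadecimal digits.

4982

Running sums (mod 255):
  after byte 0 (0xF5): sum1=245, sum2=245
  after byte 1 (0xA6): sum1=156, sum2=146
  after byte 2 (0xDC): sum1=121, sum2=12
  after byte 3 (0x41): sum1=186, sum2=198
  after byte 4 (0xC7): sum1=130, sum2=73
Checksum = sum2·256 + sum1 = 73·256 + 130 = 18818 = 0x4982.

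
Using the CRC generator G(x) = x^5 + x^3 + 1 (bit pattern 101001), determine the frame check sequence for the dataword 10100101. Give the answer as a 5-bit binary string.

01001

Append 5 zeros: 1010010100000. Divide by 101001 (XOR where the leading bit is 1):
  pos 0: 101001 XOR 101001 = 000000
  pos 7: 100000 XOR 101001 = 001001
Remainder (last 5 bits) = 01001. This is the CRC / FCS.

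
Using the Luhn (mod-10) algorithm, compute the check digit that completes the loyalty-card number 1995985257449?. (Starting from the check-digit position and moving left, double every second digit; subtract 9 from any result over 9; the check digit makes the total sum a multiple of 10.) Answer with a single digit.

6

Partial digits right→left: 9 4 4 7 5 2 5 8 9 5 9 9 1
Double every second digit counting from the check-digit position (so the 1st, 3rd, 5th, ... of the partial from the right).
  doubled (with −9 where >9): 9 8 1 1 9 9 2 → sum 39
  kept as-is: 4 7 2 8 5 9 → sum 35
Total = 39 + 35 = 74.
Check digit = (10 − (74 mod 10)) mod 10 = 6.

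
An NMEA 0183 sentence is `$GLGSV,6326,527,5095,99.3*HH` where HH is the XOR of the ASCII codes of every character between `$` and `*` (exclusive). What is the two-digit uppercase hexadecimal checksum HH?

6C

XOR the ASCII codes of the payload characters:
  'G' = 0x47 → acc = 0x47
  'L' = 0x4C → acc = 0x0B
  'G' = 0x47 → acc = 0x4C
  'S' = 0x53 → acc = 0x1F
  'V' = 0x56 → acc = 0x49
  ',' = 0x2C → acc = 0x65
  '6' = 0x36 → acc = 0x53
  '3' = 0x33 → acc = 0x60
  '2' = 0x32 → acc = 0x52
  '6' = 0x36 → acc = 0x64
  ',' = 0x2C → acc = 0x48
  '5' = 0x35 → acc = 0x7D
  '2' = 0x32 → acc = 0x4F
  '7' = 0x37 → acc = 0x78
  ',' = 0x2C → acc = 0x54
  '5' = 0x35 → acc = 0x61
  '0' = 0x30 → acc = 0x51
  '9' = 0x39 → acc = 0x68
  '5' = 0x35 → acc = 0x5D
  ',' = 0x2C → acc = 0x71
  '9' = 0x39 → acc = 0x48
  '9' = 0x39 → acc = 0x71
  '.' = 0x2E → acc = 0x5F
  '3' = 0x33 → acc = 0x6C
Checksum = 0x6C.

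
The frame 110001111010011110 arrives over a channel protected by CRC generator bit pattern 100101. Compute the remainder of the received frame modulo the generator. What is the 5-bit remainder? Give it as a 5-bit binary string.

Modulo-2 division of 110001111010011110 by 100101:
  pos 0: 110001 XOR 100101 = 010100
  pos 1: 101001 XOR 100101 = 001100
  pos 3: 110011 XOR 100101 = 010110
  pos 4: 101100 XOR 100101 = 001001
  pos 6: 100110 XOR 100101 = 000011
  pos 10: 110111 XOR 100101 = 010010
  pos 11: 100101 XOR 100101 = 000000
Remainder = 00000 (zero — the frame passes the CRC check).

00000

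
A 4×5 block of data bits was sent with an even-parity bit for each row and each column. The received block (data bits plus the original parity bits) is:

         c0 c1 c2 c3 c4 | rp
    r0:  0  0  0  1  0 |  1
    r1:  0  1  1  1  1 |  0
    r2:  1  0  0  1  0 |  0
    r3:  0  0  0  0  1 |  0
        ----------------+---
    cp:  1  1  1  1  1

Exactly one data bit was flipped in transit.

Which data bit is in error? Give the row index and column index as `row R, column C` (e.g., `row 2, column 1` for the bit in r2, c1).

row 3, column 4

Recompute each row's even parity and compare to rp:
  r0: data parity 1, sent rp 1 → ok
  r1: data parity 0, sent rp 0 → ok
  r2: data parity 0, sent rp 0 → ok
  r3: data parity 1, sent rp 0 → mismatch
Recompute each column's even parity and compare to cp:
  c0: data parity 1, sent cp 1 → ok
  c1: data parity 1, sent cp 1 → ok
  c2: data parity 1, sent cp 1 → ok
  c3: data parity 1, sent cp 1 → ok
  c4: data parity 0, sent cp 1 → mismatch
Exactly one row (r3) and one column (c4) fail → the flipped bit is at their intersection.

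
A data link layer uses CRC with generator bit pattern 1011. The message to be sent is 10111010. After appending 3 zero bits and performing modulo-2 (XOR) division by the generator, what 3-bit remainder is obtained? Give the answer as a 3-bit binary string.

Append 3 zeros: 10111010000. Divide by 1011 (XOR where the leading bit is 1):
  pos 0: 1011 XOR 1011 = 0000
  pos 4: 1010 XOR 1011 = 0001
  pos 7: 1000 XOR 1011 = 0011
Remainder (last 3 bits) = 011. This is the CRC / FCS.

011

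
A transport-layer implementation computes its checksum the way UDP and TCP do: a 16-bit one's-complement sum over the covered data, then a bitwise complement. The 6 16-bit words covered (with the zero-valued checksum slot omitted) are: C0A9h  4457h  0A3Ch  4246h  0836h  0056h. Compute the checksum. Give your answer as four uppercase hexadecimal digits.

One's-complement addition (fold any carry out of bit 15 back into bit 0):
  0xC0A9 + 0x4457 = 0x10500 → wrap carry → 0x0501
  0x0501 + 0x0A3C = 0x00F3D
  0x0F3D + 0x4246 = 0x05183
  0x5183 + 0x0836 = 0x059B9
  0x59B9 + 0x0056 = 0x05A0F
One's-complement sum = 0x5A0F.
Checksum = ~0x5A0F & 0xFFFF = 0xA5F0.

A5F0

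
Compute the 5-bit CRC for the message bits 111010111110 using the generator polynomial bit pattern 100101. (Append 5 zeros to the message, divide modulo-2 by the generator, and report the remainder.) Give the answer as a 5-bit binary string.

01111

Append 5 zeros: 11101011111000000. Divide by 100101 (XOR where the leading bit is 1):
  pos 0: 111010 XOR 100101 = 011111
  pos 1: 111111 XOR 100101 = 011010
  pos 2: 110101 XOR 100101 = 010000
  pos 3: 100001 XOR 100101 = 000100
  pos 6: 100110 XOR 100101 = 000011
  pos 10: 110000 XOR 100101 = 010101
  pos 11: 101010 XOR 100101 = 001111
Remainder (last 5 bits) = 01111. This is the CRC / FCS.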